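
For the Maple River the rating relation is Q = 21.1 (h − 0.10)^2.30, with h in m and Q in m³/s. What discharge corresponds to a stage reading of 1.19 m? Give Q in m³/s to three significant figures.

Q = 21.1 × (1.19 − 0.10)^2.30 = 21.1 × 1.09^2.30 = 25.73 m³/s

25.7 m³/s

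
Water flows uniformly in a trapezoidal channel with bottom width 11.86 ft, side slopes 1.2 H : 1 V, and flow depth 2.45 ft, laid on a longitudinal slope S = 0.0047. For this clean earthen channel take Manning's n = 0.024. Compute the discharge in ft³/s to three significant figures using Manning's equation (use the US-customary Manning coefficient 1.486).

233 ft³/s

A = (b + z·y)·y = (11.86 + 1.2×2.45)×2.45 = 36.26 ft²
P = b + 2y√(1+z²) = 11.86 + 2×2.45×√(1+1.2²) = 19.51 ft
R = A/P = 36.26/19.51 = 1.858 ft
Q = (1.486/n)·A·R^(2/3)·S^(1/2) = (1.486/0.024) × 36.26 × 1.858^(2/3) × 0.0047^(1/2) = 232.6 ft³/s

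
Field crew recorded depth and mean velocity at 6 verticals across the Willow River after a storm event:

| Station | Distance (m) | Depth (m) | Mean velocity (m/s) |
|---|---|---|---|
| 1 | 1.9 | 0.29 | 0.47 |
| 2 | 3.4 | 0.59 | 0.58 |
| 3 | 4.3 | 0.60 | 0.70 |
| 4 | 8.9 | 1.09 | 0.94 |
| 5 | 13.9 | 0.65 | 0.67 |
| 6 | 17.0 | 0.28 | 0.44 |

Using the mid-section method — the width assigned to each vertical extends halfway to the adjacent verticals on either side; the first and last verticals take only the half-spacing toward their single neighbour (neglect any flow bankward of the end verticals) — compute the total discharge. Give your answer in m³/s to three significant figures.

w_1 = (3.4 − 1.9)/2 = 0.75 m; q_1 = 0.47 × 0.29 × 0.75 = 0.1022 m³/s
w_2 = (4.3 − 1.9)/2 = 1.2 m; q_2 = 0.58 × 0.59 × 1.2 = 0.4106 m³/s
w_3 = (8.9 − 3.4)/2 = 2.75 m; q_3 = 0.70 × 0.60 × 2.75 = 1.155 m³/s
w_4 = (13.9 − 4.3)/2 = 4.8 m; q_4 = 0.94 × 1.09 × 4.8 = 4.918 m³/s
w_5 = (17.0 − 8.9)/2 = 4.05 m; q_5 = 0.67 × 0.65 × 4.05 = 1.764 m³/s
w_6 = (17.0 − 13.9)/2 = 1.55 m; q_6 = 0.44 × 0.28 × 1.55 = 0.1910 m³/s
Q = Σ qᵢ = 8.541 m³/s

8.54 m³/s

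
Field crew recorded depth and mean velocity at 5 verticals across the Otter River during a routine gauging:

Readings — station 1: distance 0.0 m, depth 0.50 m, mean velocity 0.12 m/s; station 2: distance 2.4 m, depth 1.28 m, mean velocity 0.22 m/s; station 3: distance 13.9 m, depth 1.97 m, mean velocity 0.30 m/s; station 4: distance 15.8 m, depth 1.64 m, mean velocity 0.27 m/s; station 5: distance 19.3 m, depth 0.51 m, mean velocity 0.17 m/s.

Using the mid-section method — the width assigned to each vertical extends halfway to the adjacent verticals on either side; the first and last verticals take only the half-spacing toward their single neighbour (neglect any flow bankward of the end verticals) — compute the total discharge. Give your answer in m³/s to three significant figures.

w_1 = (2.4 − 0.0)/2 = 1.2 m; q_1 = 0.12 × 0.50 × 1.2 = 0.07200 m³/s
w_2 = (13.9 − 0.0)/2 = 6.95 m; q_2 = 0.22 × 1.28 × 6.95 = 1.957 m³/s
w_3 = (15.8 − 2.4)/2 = 6.7 m; q_3 = 0.30 × 1.97 × 6.7 = 3.960 m³/s
w_4 = (19.3 − 13.9)/2 = 2.7 m; q_4 = 0.27 × 1.64 × 2.7 = 1.196 m³/s
w_5 = (19.3 − 15.8)/2 = 1.75 m; q_5 = 0.17 × 0.51 × 1.75 = 0.1517 m³/s
Q = Σ qᵢ = 7.336 m³/s

7.34 m³/s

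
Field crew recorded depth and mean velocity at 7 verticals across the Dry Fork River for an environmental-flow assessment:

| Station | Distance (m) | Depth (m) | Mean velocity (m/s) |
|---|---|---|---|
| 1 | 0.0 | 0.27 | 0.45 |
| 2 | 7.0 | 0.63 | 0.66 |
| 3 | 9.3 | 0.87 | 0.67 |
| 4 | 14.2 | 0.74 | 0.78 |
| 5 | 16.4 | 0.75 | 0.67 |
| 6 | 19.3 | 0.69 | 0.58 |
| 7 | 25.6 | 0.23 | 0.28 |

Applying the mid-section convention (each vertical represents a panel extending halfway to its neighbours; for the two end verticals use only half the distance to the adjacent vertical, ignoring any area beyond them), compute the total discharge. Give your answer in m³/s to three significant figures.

w_1 = (7.0 − 0.0)/2 = 3.5 m; q_1 = 0.45 × 0.27 × 3.5 = 0.4253 m³/s
w_2 = (9.3 − 0.0)/2 = 4.65 m; q_2 = 0.66 × 0.63 × 4.65 = 1.933 m³/s
w_3 = (14.2 − 7.0)/2 = 3.6 m; q_3 = 0.67 × 0.87 × 3.6 = 2.098 m³/s
w_4 = (16.4 − 9.3)/2 = 3.55 m; q_4 = 0.78 × 0.74 × 3.55 = 2.049 m³/s
w_5 = (19.3 − 14.2)/2 = 2.55 m; q_5 = 0.67 × 0.75 × 2.55 = 1.281 m³/s
w_6 = (25.6 − 16.4)/2 = 4.6 m; q_6 = 0.58 × 0.69 × 4.6 = 1.841 m³/s
w_7 = (25.6 − 19.3)/2 = 3.15 m; q_7 = 0.28 × 0.23 × 3.15 = 0.2029 m³/s
Q = Σ qᵢ = 9.831 m³/s

9.83 m³/s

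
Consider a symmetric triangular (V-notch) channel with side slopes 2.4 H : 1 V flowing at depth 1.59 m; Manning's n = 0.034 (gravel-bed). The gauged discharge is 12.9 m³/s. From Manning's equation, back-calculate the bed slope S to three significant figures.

A = z·y² = 2.4×1.59² = 6.067 m²
P = 2y√(1+z²) = 2×1.59×√(1+2.4²) = 8.268 m
R = A/P = 6.067/8.268 = 0.7338 m
S = (Q·n / (1·A·R^(2/3)))² = (12.9×0.034 / (1×6.067×0.8136))² = 0.007894

0.00789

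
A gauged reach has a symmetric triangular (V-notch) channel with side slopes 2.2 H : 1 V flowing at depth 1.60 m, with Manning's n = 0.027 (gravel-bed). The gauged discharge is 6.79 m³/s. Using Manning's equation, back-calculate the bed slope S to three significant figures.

A = z·y² = 2.2×1.60² = 5.632 m²
P = 2y√(1+z²) = 2×1.60×√(1+2.2²) = 7.733 m
R = A/P = 5.632/7.733 = 0.7283 m
S = (Q·n / (1·A·R^(2/3)))² = (6.79×0.027 / (1×5.632×0.8095))² = 0.001617

0.00162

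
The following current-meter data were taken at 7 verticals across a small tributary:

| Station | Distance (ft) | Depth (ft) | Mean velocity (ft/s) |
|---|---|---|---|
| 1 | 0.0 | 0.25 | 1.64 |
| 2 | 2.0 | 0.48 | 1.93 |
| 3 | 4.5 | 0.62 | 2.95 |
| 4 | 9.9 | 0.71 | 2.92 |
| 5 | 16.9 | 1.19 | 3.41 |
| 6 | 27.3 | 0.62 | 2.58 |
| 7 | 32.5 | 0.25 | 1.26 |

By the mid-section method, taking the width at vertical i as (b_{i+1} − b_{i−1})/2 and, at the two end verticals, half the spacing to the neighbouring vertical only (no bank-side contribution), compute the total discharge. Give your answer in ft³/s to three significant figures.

71.2 ft³/s

w_1 = (2.0 − 0.0)/2 = 1 ft; q_1 = 1.64 × 0.25 × 1 = 0.4100 ft³/s
w_2 = (4.5 − 0.0)/2 = 2.25 ft; q_2 = 1.93 × 0.48 × 2.25 = 2.084 ft³/s
w_3 = (9.9 − 2.0)/2 = 3.95 ft; q_3 = 2.95 × 0.62 × 3.95 = 7.225 ft³/s
w_4 = (16.9 − 4.5)/2 = 6.2 ft; q_4 = 2.92 × 0.71 × 6.2 = 12.85 ft³/s
w_5 = (27.3 − 9.9)/2 = 8.7 ft; q_5 = 3.41 × 1.19 × 8.7 = 35.30 ft³/s
w_6 = (32.5 − 16.9)/2 = 7.8 ft; q_6 = 2.58 × 0.62 × 7.8 = 12.48 ft³/s
w_7 = (32.5 − 27.3)/2 = 2.6 ft; q_7 = 1.26 × 0.25 × 2.6 = 0.8190 ft³/s
Q = Σ qᵢ = 71.17 ft³/s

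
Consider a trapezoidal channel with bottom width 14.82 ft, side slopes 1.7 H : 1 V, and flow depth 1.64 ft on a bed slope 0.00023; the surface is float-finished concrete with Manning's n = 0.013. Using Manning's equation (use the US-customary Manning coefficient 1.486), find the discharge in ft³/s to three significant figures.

A = (b + z·y)·y = (14.82 + 1.7×1.64)×1.64 = 28.88 ft²
P = b + 2y√(1+z²) = 14.82 + 2×1.64×√(1+1.7²) = 21.29 ft
R = A/P = 28.88/21.29 = 1.356 ft
Q = (1.486/n)·A·R^(2/3)·S^(1/2) = (1.486/0.013) × 28.88 × 1.356^(2/3) × 0.00023^(1/2) = 61.34 ft³/s

61.3 ft³/s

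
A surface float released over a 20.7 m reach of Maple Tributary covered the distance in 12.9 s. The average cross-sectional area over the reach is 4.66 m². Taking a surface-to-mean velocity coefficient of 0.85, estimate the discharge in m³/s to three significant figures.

v_surface = L / t̄ = 20.7 / 12.9 = 1.605 m/s
v_mean = 0.85 × 1.605 = 1.364 m/s
Q = A × v_mean = 4.66 × 1.364 = 6.356 m³/s

6.36 m³/s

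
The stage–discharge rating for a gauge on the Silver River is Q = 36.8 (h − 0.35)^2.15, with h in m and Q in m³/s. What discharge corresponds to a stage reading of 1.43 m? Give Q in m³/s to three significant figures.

43.4 m³/s

Q = 36.8 × (1.43 − 0.35)^2.15 = 36.8 × 1.08^2.15 = 43.42 m³/s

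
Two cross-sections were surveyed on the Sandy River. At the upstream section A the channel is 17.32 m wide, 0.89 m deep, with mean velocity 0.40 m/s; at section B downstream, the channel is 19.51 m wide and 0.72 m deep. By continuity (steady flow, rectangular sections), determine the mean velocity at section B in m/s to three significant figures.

0.439 m/s

Q = A₁V₁ = (17.32×0.89) × 0.40 = 6.166 m³/s
A₂ = 19.51 × 0.72 = 14.05 m²
V₂ = Q/A₂ = 6.166/14.05 = 0.4389 m/s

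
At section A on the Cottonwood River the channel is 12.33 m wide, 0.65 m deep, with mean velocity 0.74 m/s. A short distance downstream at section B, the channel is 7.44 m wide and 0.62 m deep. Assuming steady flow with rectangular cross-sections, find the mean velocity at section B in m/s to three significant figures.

1.29 m/s

Q = A₁V₁ = (12.33×0.65) × 0.74 = 5.931 m³/s
A₂ = 7.44 × 0.62 = 4.613 m²
V₂ = Q/A₂ = 5.931/4.613 = 1.286 m/s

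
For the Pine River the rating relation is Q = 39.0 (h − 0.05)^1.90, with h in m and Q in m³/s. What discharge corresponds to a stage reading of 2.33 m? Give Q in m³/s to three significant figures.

187 m³/s

Q = 39.0 × (2.33 − 0.05)^1.90 = 39.0 × 2.28^1.90 = 186.7 m³/s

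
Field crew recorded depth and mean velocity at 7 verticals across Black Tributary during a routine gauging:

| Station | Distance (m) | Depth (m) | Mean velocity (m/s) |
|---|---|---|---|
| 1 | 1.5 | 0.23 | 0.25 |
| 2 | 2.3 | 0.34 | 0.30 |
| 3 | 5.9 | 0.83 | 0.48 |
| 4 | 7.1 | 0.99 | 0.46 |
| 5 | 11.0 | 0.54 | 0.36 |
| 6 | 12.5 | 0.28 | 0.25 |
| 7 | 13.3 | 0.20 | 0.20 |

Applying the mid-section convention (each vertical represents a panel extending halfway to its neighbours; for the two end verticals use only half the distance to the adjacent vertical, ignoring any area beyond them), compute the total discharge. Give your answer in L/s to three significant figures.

w_1 = (2.3 − 1.5)/2 = 0.4 m; q_1 = 0.25 × 0.23 × 0.4 = 0.02300 m³/s
w_2 = (5.9 − 1.5)/2 = 2.2 m; q_2 = 0.30 × 0.34 × 2.2 = 0.2244 m³/s
w_3 = (7.1 − 2.3)/2 = 2.4 m; q_3 = 0.48 × 0.83 × 2.4 = 0.9562 m³/s
w_4 = (11.0 − 5.9)/2 = 2.55 m; q_4 = 0.46 × 0.99 × 2.55 = 1.161 m³/s
w_5 = (12.5 − 7.1)/2 = 2.7 m; q_5 = 0.36 × 0.54 × 2.7 = 0.5249 m³/s
w_6 = (13.3 − 11.0)/2 = 1.15 m; q_6 = 0.25 × 0.28 × 1.15 = 0.08050 m³/s
w_7 = (13.3 − 12.5)/2 = 0.4 m; q_7 = 0.20 × 0.20 × 0.4 = 0.01600 m³/s
Q = Σ qᵢ = 2.986 m³/s
= 2.986 × 1000 = 2986 L/s

2990 L/s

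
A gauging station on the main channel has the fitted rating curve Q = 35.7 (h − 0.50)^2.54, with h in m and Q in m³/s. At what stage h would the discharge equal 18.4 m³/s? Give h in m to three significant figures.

h − h₀ = (Q/C)^(1/b) = (18.4/35.7)^(1/2.54) = 0.7703 m
h = 0.50 + 0.7703 = 1.270 m

1.27 m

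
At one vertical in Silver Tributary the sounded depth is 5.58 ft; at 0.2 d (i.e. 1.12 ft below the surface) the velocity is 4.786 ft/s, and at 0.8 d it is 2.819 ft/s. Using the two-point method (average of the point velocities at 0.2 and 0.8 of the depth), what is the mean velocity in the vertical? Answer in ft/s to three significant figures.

3.80 ft/s

v̄ = (4.786 + 2.819) / 2 = 3.803 ft/s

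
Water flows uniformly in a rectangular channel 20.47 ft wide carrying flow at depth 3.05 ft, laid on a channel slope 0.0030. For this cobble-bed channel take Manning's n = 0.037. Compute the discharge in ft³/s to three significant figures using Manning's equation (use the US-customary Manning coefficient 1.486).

A = b·y = 20.47 × 3.05 = 62.43 ft²
P = b + 2y = 20.47 + 2×3.05 = 26.57 ft
R = A/P = 62.43/26.57 = 2.350 ft
Q = (1.486/n)·A·R^(2/3)·S^(1/2) = (1.486/0.037) × 62.43 × 2.350^(2/3) × 0.0030^(1/2) = 242.7 ft³/s

243 ft³/s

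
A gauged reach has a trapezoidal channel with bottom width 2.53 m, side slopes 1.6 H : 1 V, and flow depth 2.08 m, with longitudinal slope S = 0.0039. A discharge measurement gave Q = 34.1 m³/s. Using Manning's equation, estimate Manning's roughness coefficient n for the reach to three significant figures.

0.0248

A = (b + z·y)·y = (2.53 + 1.6×2.08)×2.08 = 12.18 m²
P = b + 2y√(1+z²) = 2.53 + 2×2.08×√(1+1.6²) = 10.38 m
R = A/P = 12.18/10.38 = 1.174 m
n = (1/Q)·A·R^(2/3)·S^(1/2) = (1/34.1) × 12.18 × 1.113 × 0.06245 = 0.02483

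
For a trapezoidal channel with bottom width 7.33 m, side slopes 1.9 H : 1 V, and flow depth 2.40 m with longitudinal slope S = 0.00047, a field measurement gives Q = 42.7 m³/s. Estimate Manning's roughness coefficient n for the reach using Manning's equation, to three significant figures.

A = (b + z·y)·y = (7.33 + 1.9×2.40)×2.40 = 28.54 m²
P = b + 2y√(1+z²) = 7.33 + 2×2.40×√(1+1.9²) = 17.64 m
R = A/P = 28.54/17.64 = 1.618 m
n = (1/Q)·A·R^(2/3)·S^(1/2) = (1/42.7) × 28.54 × 1.378 × 0.02168 = 0.01997

0.0200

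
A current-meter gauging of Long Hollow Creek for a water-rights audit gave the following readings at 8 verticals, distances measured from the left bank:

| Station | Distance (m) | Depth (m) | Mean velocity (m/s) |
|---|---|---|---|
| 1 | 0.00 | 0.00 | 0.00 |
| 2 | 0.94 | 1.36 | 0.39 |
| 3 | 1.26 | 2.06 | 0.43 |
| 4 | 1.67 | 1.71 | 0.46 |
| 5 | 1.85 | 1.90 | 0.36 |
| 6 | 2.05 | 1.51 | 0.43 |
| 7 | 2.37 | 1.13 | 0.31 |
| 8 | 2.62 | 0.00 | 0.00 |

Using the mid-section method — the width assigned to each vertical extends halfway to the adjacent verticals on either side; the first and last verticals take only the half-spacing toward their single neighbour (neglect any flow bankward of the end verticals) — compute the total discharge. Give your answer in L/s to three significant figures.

w_2 = (1.26 − 0.00)/2 = 0.63 m; q_2 = 0.39 × 1.36 × 0.63 = 0.3342 m³/s
w_3 = (1.67 − 0.94)/2 = 0.365 m; q_3 = 0.43 × 2.06 × 0.365 = 0.3233 m³/s
w_4 = (1.85 − 1.26)/2 = 0.295 m; q_4 = 0.46 × 1.71 × 0.295 = 0.2320 m³/s
w_5 = (2.05 − 1.67)/2 = 0.19 m; q_5 = 0.36 × 1.90 × 0.19 = 0.1300 m³/s
w_6 = (2.37 − 1.85)/2 = 0.26 m; q_6 = 0.43 × 1.51 × 0.26 = 0.1688 m³/s
w_7 = (2.62 − 2.05)/2 = 0.285 m; q_7 = 0.31 × 1.13 × 0.285 = 0.09984 m³/s
Stations 1, 8 contribute zero (depth or velocity is 0).
Q = Σ qᵢ = 1.288 m³/s
= 1.288 × 1000 = 1288 L/s

1290 L/s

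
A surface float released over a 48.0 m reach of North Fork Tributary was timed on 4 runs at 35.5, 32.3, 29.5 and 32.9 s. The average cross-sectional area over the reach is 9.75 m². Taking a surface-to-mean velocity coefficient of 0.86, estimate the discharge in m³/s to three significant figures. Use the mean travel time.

t̄ = (35.5 + 32.3 + 29.5 + 32.9) / 4 = 32.55 s
v_surface = L / t̄ = 48.0 / 32.55 = 1.475 m/s
v_mean = 0.86 × 1.475 = 1.268 m/s
Q = A × v_mean = 9.75 × 1.268 = 12.36 m³/s

12.4 m³/s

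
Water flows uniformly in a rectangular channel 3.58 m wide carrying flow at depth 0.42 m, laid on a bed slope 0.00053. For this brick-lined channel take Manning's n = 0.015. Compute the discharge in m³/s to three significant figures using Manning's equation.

1.12 m³/s

A = b·y = 3.58 × 0.42 = 1.504 m²
P = b + 2y = 3.58 + 2×0.42 = 4.420 m
R = A/P = 1.504/4.420 = 0.3402 m
Q = (1/n)·A·R^(2/3)·S^(1/2) = (1/0.015) × 1.504 × 0.3402^(2/3) × 0.00053^(1/2) = 1.125 m³/s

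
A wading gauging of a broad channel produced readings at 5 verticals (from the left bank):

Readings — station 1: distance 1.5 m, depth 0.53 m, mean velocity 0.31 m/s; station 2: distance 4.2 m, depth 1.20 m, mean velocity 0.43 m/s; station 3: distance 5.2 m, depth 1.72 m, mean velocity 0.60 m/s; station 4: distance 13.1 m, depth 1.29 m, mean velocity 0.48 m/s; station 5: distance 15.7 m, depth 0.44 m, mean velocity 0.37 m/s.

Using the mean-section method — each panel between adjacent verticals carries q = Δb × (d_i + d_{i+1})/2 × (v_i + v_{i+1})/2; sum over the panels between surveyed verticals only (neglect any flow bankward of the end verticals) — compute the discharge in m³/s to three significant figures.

Panel 1-2: Δb = 2.7 m, d̄ = (0.53+1.20)/2 = 0.865, v̄ = (0.31+0.43)/2 = 0.37 → q = 2.7×0.865×0.37 = 0.8641 m³/s
Panel 2-3: Δb = 1 m, d̄ = (1.20+1.72)/2 = 1.46, v̄ = (0.43+0.60)/2 = 0.515 → q = 1×1.46×0.515 = 0.7519 m³/s
Panel 3-4: Δb = 7.9 m, d̄ = (1.72+1.29)/2 = 1.505, v̄ = (0.60+0.48)/2 = 0.54 → q = 7.9×1.505×0.54 = 6.420 m³/s
Panel 4-5: Δb = 2.6 m, d̄ = (1.29+0.44)/2 = 0.865, v̄ = (0.48+0.37)/2 = 0.425 → q = 2.6×0.865×0.425 = 0.9558 m³/s
Q = Σ q = 8.992 m³/s

8.99 m³/s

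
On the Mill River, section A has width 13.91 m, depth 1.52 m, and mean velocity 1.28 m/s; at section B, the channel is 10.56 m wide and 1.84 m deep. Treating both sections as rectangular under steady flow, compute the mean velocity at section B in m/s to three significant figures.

Q = A₁V₁ = (13.91×1.52) × 1.28 = 27.06 m³/s
A₂ = 10.56 × 1.84 = 19.43 m²
V₂ = Q/A₂ = 27.06/19.43 = 1.393 m/s

1.39 m/s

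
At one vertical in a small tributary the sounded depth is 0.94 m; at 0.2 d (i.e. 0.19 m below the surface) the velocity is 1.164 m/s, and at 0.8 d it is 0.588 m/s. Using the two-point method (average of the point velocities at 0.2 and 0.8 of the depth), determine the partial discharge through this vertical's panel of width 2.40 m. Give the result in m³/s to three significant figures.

v̄ = (1.164 + 0.588) / 2 = 0.8760 m/s
q = v̄ × d × w = 0.8760 × 0.94 × 2.40 = 1.976 m³/s

1.98 m³/s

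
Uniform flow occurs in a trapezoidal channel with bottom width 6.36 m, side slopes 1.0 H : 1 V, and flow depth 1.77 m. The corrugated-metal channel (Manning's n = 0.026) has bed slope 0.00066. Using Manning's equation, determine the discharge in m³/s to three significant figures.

16.6 m³/s

A = (b + z·y)·y = (6.36 + 1.0×1.77)×1.77 = 14.39 m²
P = b + 2y√(1+z²) = 6.36 + 2×1.77×√(1+1.0²) = 11.37 m
R = A/P = 14.39/11.37 = 1.266 m
Q = (1/n)·A·R^(2/3)·S^(1/2) = (1/0.026) × 14.39 × 1.266^(2/3) × 0.00066^(1/2) = 16.64 m³/s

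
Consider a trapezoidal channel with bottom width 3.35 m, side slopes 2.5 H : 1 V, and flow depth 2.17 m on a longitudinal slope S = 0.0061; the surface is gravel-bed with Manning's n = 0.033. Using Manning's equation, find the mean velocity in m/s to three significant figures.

2.77 m/s

A = (b + z·y)·y = (3.35 + 2.5×2.17)×2.17 = 19.04 m²
P = b + 2y√(1+z²) = 3.35 + 2×2.17×√(1+2.5²) = 15.04 m
R = A/P = 19.04/15.04 = 1.266 m
Q = (1/n)·A·R^(2/3)·S^(1/2) = (1/0.033) × 19.04 × 1.266^(2/3) × 0.0061^(1/2) = 52.75 m³/s
V = Q/A = 52.75/19.04 = 2.770 m/s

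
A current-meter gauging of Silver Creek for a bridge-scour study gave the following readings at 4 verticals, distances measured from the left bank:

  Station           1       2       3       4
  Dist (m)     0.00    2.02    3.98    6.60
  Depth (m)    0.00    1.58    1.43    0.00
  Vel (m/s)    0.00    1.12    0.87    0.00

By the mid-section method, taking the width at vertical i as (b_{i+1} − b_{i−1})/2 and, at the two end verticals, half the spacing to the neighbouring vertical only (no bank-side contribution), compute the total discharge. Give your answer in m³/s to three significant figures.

6.37 m³/s

w_2 = (3.98 − 0.00)/2 = 1.99 m; q_2 = 1.12 × 1.58 × 1.99 = 3.522 m³/s
w_3 = (6.60 − 2.02)/2 = 2.29 m; q_3 = 0.87 × 1.43 × 2.29 = 2.849 m³/s
Stations 1, 4 contribute zero (depth or velocity is 0).
Q = Σ qᵢ = 6.370 m³/s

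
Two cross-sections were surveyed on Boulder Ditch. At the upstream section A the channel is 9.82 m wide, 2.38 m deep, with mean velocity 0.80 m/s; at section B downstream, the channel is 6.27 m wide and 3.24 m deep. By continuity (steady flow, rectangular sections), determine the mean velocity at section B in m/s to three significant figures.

0.920 m/s

Q = A₁V₁ = (9.82×2.38) × 0.80 = 18.70 m³/s
A₂ = 6.27 × 3.24 = 20.31 m²
V₂ = Q/A₂ = 18.70/20.31 = 0.9204 m/s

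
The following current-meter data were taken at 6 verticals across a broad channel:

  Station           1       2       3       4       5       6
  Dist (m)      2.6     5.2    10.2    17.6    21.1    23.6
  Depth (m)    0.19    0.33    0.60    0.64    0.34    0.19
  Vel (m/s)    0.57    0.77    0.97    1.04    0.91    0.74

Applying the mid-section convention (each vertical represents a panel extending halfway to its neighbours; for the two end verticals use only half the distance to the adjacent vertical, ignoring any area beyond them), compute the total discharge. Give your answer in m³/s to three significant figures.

w_1 = (5.2 − 2.6)/2 = 1.3 m; q_1 = 0.57 × 0.19 × 1.3 = 0.1408 m³/s
w_2 = (10.2 − 2.6)/2 = 3.8 m; q_2 = 0.77 × 0.33 × 3.8 = 0.9656 m³/s
w_3 = (17.6 − 5.2)/2 = 6.2 m; q_3 = 0.97 × 0.60 × 6.2 = 3.608 m³/s
w_4 = (21.1 − 10.2)/2 = 5.45 m; q_4 = 1.04 × 0.64 × 5.45 = 3.628 m³/s
w_5 = (23.6 − 17.6)/2 = 3 m; q_5 = 0.91 × 0.34 × 3 = 0.9282 m³/s
w_6 = (23.6 − 21.1)/2 = 1.25 m; q_6 = 0.74 × 0.19 × 1.25 = 0.1758 m³/s
Q = Σ qᵢ = 9.446 m³/s

9.45 m³/s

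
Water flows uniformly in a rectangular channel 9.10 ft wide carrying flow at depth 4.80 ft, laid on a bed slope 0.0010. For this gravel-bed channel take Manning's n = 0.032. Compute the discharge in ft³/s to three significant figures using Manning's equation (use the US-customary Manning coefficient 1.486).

113 ft³/s

A = b·y = 9.10 × 4.80 = 43.68 ft²
P = b + 2y = 9.10 + 2×4.80 = 18.70 ft
R = A/P = 43.68/18.70 = 2.336 ft
Q = (1.486/n)·A·R^(2/3)·S^(1/2) = (1.486/0.032) × 43.68 × 2.336^(2/3) × 0.0010^(1/2) = 112.9 ft³/s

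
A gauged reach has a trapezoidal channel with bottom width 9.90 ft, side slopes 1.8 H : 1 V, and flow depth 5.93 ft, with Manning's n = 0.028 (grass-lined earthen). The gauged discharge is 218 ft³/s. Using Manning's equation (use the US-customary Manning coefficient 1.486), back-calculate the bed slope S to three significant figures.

0.000209

A = (b + z·y)·y = (9.90 + 1.8×5.93)×5.93 = 122.0 ft²
P = b + 2y√(1+z²) = 9.90 + 2×5.93×√(1+1.8²) = 34.32 ft
R = A/P = 122.0/34.32 = 3.555 ft
S = (Q·n / (1.486·A·R^(2/3)))² = (218×0.028 / (1.486×122.0×2.329))² = 0.0002089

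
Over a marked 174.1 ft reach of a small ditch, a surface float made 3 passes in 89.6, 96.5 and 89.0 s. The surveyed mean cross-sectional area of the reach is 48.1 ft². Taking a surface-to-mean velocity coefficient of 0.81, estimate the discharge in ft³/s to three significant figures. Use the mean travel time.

t̄ = (89.6 + 96.5 + 89.0) / 3 = 91.7 s
v_surface = L / t̄ = 174.1 / 91.7 = 1.899 ft/s
v_mean = 0.81 × 1.899 = 1.538 ft/s
Q = A × v_mean = 48.1 × 1.538 = 73.97 ft³/s

74.0 ft³/s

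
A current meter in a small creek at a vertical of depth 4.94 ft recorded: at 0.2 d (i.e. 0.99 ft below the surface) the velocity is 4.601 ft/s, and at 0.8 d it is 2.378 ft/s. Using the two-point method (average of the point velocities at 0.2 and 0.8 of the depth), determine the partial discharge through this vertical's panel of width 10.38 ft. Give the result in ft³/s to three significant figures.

v̄ = (4.601 + 2.378) / 2 = 3.490 ft/s
q = v̄ × d × w = 3.490 × 4.94 × 10.38 = 178.9 ft³/s

179 ft³/s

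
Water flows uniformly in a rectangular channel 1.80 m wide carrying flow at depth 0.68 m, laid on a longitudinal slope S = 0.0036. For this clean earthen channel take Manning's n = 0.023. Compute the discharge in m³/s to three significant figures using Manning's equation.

A = b·y = 1.80 × 0.68 = 1.224 m²
P = b + 2y = 1.80 + 2×0.68 = 3.160 m
R = A/P = 1.224/3.160 = 0.3873 m
Q = (1/n)·A·R^(2/3)·S^(1/2) = (1/0.023) × 1.224 × 0.3873^(2/3) × 0.0036^(1/2) = 1.697 m³/s

1.70 m³/s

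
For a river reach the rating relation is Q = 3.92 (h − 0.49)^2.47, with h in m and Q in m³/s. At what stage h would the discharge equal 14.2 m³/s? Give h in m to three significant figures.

h − h₀ = (Q/C)^(1/b) = (14.2/3.92)^(1/2.47) = 1.684 m
h = 0.49 + 1.684 = 2.174 m

2.17 m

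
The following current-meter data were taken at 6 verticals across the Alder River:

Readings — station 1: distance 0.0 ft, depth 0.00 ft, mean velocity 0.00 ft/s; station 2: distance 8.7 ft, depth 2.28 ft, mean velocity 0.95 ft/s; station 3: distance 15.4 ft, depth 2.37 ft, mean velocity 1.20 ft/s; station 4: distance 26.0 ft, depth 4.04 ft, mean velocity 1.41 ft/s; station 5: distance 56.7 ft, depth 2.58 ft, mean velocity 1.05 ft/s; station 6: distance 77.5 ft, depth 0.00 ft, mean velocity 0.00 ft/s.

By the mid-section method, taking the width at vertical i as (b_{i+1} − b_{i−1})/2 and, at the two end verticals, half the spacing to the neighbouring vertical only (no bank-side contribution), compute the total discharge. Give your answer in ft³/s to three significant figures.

229 ft³/s

w_2 = (15.4 − 0.0)/2 = 7.7 ft; q_2 = 0.95 × 2.28 × 7.7 = 16.68 ft³/s
w_3 = (26.0 − 8.7)/2 = 8.65 ft; q_3 = 1.20 × 2.37 × 8.65 = 24.60 ft³/s
w_4 = (56.7 − 15.4)/2 = 20.65 ft; q_4 = 1.41 × 4.04 × 20.65 = 117.6 ft³/s
w_5 = (77.5 − 26.0)/2 = 25.75 ft; q_5 = 1.05 × 2.58 × 25.75 = 69.76 ft³/s
Stations 1, 6 contribute zero (depth or velocity is 0).
Q = Σ qᵢ = 228.7 ft³/s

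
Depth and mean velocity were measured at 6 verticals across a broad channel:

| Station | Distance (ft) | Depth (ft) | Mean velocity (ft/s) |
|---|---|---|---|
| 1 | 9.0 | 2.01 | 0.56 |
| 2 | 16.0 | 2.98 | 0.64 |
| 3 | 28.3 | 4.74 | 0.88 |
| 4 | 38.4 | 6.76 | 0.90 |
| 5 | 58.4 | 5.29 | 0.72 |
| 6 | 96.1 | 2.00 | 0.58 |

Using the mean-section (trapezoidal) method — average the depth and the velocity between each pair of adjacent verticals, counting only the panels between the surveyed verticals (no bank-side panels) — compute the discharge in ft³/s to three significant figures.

Panel 1-2: Δb = 7 ft, d̄ = (2.01+2.98)/2 = 2.495, v̄ = (0.56+0.64)/2 = 0.6 → q = 7×2.495×0.6 = 10.48 ft³/s
Panel 2-3: Δb = 12.3 ft, d̄ = (2.98+4.74)/2 = 3.86, v̄ = (0.64+0.88)/2 = 0.76 → q = 12.3×3.86×0.76 = 36.08 ft³/s
Panel 3-4: Δb = 10.1 ft, d̄ = (4.74+6.76)/2 = 5.75, v̄ = (0.88+0.90)/2 = 0.89 → q = 10.1×5.75×0.89 = 51.69 ft³/s
Panel 4-5: Δb = 20 ft, d̄ = (6.76+5.29)/2 = 6.025, v̄ = (0.90+0.72)/2 = 0.81 → q = 20×6.025×0.81 = 97.61 ft³/s
Panel 5-6: Δb = 37.7 ft, d̄ = (5.29+2.00)/2 = 3.645, v̄ = (0.72+0.58)/2 = 0.65 → q = 37.7×3.645×0.65 = 89.32 ft³/s
Q = Σ q = 285.2 ft³/s

285 ft³/s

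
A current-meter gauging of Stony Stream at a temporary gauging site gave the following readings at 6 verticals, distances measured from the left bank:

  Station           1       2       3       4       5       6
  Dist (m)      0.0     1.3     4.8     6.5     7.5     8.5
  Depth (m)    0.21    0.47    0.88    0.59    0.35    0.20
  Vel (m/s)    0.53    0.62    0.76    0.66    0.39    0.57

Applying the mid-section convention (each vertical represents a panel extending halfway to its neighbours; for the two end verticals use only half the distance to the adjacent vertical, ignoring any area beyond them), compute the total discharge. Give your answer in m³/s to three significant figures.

3.23 m³/s

w_1 = (1.3 − 0.0)/2 = 0.65 m; q_1 = 0.53 × 0.21 × 0.65 = 0.07235 m³/s
w_2 = (4.8 − 0.0)/2 = 2.4 m; q_2 = 0.62 × 0.47 × 2.4 = 0.6994 m³/s
w_3 = (6.5 − 1.3)/2 = 2.6 m; q_3 = 0.76 × 0.88 × 2.6 = 1.739 m³/s
w_4 = (7.5 − 4.8)/2 = 1.35 m; q_4 = 0.66 × 0.59 × 1.35 = 0.5257 m³/s
w_5 = (8.5 − 6.5)/2 = 1 m; q_5 = 0.39 × 0.35 × 1 = 0.1365 m³/s
w_6 = (8.5 − 7.5)/2 = 0.5 m; q_6 = 0.57 × 0.20 × 0.5 = 0.05700 m³/s
Q = Σ qᵢ = 3.230 m³/s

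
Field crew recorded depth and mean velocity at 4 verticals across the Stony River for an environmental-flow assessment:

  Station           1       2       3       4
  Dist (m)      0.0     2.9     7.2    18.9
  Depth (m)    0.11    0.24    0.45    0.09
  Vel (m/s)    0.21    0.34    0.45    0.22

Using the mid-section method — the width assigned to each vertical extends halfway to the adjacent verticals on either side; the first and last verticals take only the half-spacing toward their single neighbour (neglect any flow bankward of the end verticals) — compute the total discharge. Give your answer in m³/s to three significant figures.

w_1 = (2.9 − 0.0)/2 = 1.45 m; q_1 = 0.21 × 0.11 × 1.45 = 0.03350 m³/s
w_2 = (7.2 − 0.0)/2 = 3.6 m; q_2 = 0.34 × 0.24 × 3.6 = 0.2938 m³/s
w_3 = (18.9 − 2.9)/2 = 8 m; q_3 = 0.45 × 0.45 × 8 = 1.620 m³/s
w_4 = (18.9 − 7.2)/2 = 5.85 m; q_4 = 0.22 × 0.09 × 5.85 = 0.1158 m³/s
Q = Σ qᵢ = 2.063 m³/s

2.06 m³/s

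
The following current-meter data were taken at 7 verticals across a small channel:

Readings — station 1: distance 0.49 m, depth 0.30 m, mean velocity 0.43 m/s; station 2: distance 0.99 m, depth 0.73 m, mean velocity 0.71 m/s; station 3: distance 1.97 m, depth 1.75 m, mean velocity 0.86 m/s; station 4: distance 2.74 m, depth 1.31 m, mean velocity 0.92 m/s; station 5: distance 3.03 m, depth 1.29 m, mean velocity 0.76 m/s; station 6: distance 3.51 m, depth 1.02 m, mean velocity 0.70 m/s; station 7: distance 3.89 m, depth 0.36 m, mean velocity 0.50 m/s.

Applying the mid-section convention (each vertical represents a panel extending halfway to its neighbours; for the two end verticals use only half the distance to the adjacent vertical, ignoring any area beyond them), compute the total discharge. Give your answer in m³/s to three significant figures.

3.09 m³/s

w_1 = (0.99 − 0.49)/2 = 0.25 m; q_1 = 0.43 × 0.30 × 0.25 = 0.03225 m³/s
w_2 = (1.97 − 0.49)/2 = 0.74 m; q_2 = 0.71 × 0.73 × 0.74 = 0.3835 m³/s
w_3 = (2.74 − 0.99)/2 = 0.875 m; q_3 = 0.86 × 1.75 × 0.875 = 1.317 m³/s
w_4 = (3.03 − 1.97)/2 = 0.53 m; q_4 = 0.92 × 1.31 × 0.53 = 0.6388 m³/s
w_5 = (3.51 − 2.74)/2 = 0.385 m; q_5 = 0.76 × 1.29 × 0.385 = 0.3775 m³/s
w_6 = (3.89 − 3.03)/2 = 0.43 m; q_6 = 0.70 × 1.02 × 0.43 = 0.3070 m³/s
w_7 = (3.89 − 3.51)/2 = 0.19 m; q_7 = 0.50 × 0.36 × 0.19 = 0.03420 m³/s
Q = Σ qᵢ = 3.090 m³/s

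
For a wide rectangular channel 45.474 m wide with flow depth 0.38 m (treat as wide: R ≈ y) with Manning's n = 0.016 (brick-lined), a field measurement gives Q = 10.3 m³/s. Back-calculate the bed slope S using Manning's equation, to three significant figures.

A = b·y = 45.474 × 0.38 = 17.28 m²
Wide channel: R ≈ y = 0.38 m
S = (Q·n / (1·A·R^(2/3)))² = (10.3×0.016 / (1×17.28×0.5246))² = 0.0003305

0.000330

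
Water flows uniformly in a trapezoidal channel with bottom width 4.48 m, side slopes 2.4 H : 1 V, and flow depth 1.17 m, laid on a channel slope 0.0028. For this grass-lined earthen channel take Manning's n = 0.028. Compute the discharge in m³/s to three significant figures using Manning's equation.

A = (b + z·y)·y = (4.48 + 2.4×1.17)×1.17 = 8.527 m²
P = b + 2y√(1+z²) = 4.48 + 2×1.17×√(1+2.4²) = 10.56 m
R = A/P = 8.527/10.56 = 0.8072 m
Q = (1/n)·A·R^(2/3)·S^(1/2) = (1/0.028) × 8.527 × 0.8072^(2/3) × 0.0028^(1/2) = 13.97 m³/s

14.0 m³/s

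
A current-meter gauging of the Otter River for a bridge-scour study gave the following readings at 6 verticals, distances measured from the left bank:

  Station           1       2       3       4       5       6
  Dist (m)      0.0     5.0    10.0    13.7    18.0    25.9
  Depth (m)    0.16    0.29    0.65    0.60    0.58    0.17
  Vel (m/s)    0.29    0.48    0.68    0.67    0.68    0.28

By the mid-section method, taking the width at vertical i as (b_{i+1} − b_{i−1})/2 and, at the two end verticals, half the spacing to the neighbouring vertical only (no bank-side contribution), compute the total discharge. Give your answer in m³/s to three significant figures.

6.94 m³/s

w_1 = (5.0 − 0.0)/2 = 2.5 m; q_1 = 0.29 × 0.16 × 2.5 = 0.1160 m³/s
w_2 = (10.0 − 0.0)/2 = 5 m; q_2 = 0.48 × 0.29 × 5 = 0.6960 m³/s
w_3 = (13.7 − 5.0)/2 = 4.35 m; q_3 = 0.68 × 0.65 × 4.35 = 1.923 m³/s
w_4 = (18.0 − 10.0)/2 = 4 m; q_4 = 0.67 × 0.60 × 4 = 1.608 m³/s
w_5 = (25.9 − 13.7)/2 = 6.1 m; q_5 = 0.68 × 0.58 × 6.1 = 2.406 m³/s
w_6 = (25.9 − 18.0)/2 = 3.95 m; q_6 = 0.28 × 0.17 × 3.95 = 0.1880 m³/s
Q = Σ qᵢ = 6.937 m³/s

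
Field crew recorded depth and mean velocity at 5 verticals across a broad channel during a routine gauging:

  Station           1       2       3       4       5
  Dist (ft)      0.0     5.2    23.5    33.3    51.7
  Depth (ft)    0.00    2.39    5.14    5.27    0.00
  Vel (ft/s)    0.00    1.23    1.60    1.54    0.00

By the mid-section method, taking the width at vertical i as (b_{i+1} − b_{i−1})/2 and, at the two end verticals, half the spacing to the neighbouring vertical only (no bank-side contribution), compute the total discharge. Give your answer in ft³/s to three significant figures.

265 ft³/s

w_2 = (23.5 − 0.0)/2 = 11.75 ft; q_2 = 1.23 × 2.39 × 11.75 = 34.54 ft³/s
w_3 = (33.3 − 5.2)/2 = 14.05 ft; q_3 = 1.60 × 5.14 × 14.05 = 115.5 ft³/s
w_4 = (51.7 − 23.5)/2 = 14.1 ft; q_4 = 1.54 × 5.27 × 14.1 = 114.4 ft³/s
Stations 1, 5 contribute zero (depth or velocity is 0).
Q = Σ qᵢ = 264.5 ft³/s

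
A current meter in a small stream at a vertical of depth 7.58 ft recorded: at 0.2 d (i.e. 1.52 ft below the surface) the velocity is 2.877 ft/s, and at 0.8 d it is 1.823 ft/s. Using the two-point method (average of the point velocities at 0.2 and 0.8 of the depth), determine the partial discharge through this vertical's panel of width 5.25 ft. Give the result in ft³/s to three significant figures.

93.5 ft³/s

v̄ = (2.877 + 1.823) / 2 = 2.350 ft/s
q = v̄ × d × w = 2.350 × 7.58 × 5.25 = 93.52 ft³/s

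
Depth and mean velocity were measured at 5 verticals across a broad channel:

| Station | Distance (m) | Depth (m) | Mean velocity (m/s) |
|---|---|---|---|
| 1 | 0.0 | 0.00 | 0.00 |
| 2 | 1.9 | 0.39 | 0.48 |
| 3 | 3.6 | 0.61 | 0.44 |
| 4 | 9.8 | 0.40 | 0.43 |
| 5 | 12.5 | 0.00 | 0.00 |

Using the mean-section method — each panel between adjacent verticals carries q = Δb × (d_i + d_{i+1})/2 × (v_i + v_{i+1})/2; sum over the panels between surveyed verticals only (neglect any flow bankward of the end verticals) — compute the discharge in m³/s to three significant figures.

Panel 1-2: Δb = 1.9 m, d̄ = (0.00+0.39)/2 = 0.195, v̄ = (0.00+0.48)/2 = 0.24 → q = 1.9×0.195×0.24 = 0.08892 m³/s
Panel 2-3: Δb = 1.7 m, d̄ = (0.39+0.61)/2 = 0.5, v̄ = (0.48+0.44)/2 = 0.46 → q = 1.7×0.5×0.46 = 0.3910 m³/s
Panel 3-4: Δb = 6.2 m, d̄ = (0.61+0.40)/2 = 0.505, v̄ = (0.44+0.43)/2 = 0.435 → q = 6.2×0.505×0.435 = 1.362 m³/s
Panel 4-5: Δb = 2.7 m, d̄ = (0.40+0.00)/2 = 0.2, v̄ = (0.43+0.00)/2 = 0.215 → q = 2.7×0.2×0.215 = 0.1161 m³/s
Q = Σ q = 1.958 m³/s

1.96 m³/s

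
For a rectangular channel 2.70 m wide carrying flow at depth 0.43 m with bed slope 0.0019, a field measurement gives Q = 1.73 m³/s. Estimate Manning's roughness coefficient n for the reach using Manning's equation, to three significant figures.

0.0139

A = b·y = 2.70 × 0.43 = 1.161 m²
P = b + 2y = 2.70 + 2×0.43 = 3.560 m
R = A/P = 1.161/3.560 = 0.3261 m
n = (1/Q)·A·R^(2/3)·S^(1/2) = (1/1.73) × 1.161 × 0.4738 × 0.04359 = 0.01386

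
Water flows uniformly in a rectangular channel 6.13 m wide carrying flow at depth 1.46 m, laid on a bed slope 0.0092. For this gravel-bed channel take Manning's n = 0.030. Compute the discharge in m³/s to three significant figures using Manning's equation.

A = b·y = 6.13 × 1.46 = 8.950 m²
P = b + 2y = 6.13 + 2×1.46 = 9.050 m
R = A/P = 8.950/9.050 = 0.9889 m
Q = (1/n)·A·R^(2/3)·S^(1/2) = (1/0.030) × 8.950 × 0.9889^(2/3) × 0.0092^(1/2) = 28.40 m³/s

28.4 m³/s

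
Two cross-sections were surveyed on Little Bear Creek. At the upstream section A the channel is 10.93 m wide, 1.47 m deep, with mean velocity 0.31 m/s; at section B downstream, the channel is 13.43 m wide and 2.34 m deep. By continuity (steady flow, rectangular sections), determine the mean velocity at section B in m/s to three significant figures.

Q = A₁V₁ = (10.93×1.47) × 0.31 = 4.981 m³/s
A₂ = 13.43 × 2.34 = 31.43 m²
V₂ = Q/A₂ = 4.981/31.43 = 0.1585 m/s

0.158 m/s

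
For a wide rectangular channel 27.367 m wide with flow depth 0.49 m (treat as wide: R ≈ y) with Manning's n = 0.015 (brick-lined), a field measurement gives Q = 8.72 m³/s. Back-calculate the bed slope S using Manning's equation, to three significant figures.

A = b·y = 27.367 × 0.49 = 13.41 m²
Wide channel: R ≈ y = 0.49 m
S = (Q·n / (1·A·R^(2/3)))² = (8.72×0.015 / (1×13.41×0.6215))² = 0.0002463

0.000246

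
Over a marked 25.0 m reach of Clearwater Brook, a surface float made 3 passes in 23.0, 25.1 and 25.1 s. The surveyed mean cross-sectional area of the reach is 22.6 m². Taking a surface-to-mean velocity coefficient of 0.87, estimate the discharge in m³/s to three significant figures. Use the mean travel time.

20.1 m³/s

t̄ = (23.0 + 25.1 + 25.1) / 3 = 24.4 s
v_surface = L / t̄ = 25.0 / 24.4 = 1.025 m/s
v_mean = 0.87 × 1.025 = 0.8914 m/s
Q = A × v_mean = 22.6 × 0.8914 = 20.15 m³/s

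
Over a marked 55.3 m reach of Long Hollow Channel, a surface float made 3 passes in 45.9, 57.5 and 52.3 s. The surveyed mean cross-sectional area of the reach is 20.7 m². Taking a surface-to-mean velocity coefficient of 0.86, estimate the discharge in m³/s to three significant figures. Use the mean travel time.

t̄ = (45.9 + 57.5 + 52.3) / 3 = 51.9 s
v_surface = L / t̄ = 55.3 / 51.9 = 1.066 m/s
v_mean = 0.86 × 1.066 = 0.9163 m/s
Q = A × v_mean = 20.7 × 0.9163 = 18.97 m³/s

19.0 m³/s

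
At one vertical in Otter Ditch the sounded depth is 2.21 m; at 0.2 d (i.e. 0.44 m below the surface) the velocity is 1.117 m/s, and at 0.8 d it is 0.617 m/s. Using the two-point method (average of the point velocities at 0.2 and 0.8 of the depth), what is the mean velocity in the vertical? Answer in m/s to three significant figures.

v̄ = (1.117 + 0.617) / 2 = 0.8670 m/s

0.867 m/s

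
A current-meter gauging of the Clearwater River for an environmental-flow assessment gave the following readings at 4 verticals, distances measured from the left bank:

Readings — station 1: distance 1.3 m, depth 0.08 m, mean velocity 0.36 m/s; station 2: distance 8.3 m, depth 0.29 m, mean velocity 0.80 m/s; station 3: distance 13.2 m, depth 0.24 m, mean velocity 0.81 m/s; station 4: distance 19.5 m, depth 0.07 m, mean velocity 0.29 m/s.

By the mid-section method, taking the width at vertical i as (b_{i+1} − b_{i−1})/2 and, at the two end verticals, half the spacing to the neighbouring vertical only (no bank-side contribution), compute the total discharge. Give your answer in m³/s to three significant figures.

w_1 = (8.3 − 1.3)/2 = 3.5 m; q_1 = 0.36 × 0.08 × 3.5 = 0.1008 m³/s
w_2 = (13.2 − 1.3)/2 = 5.95 m; q_2 = 0.80 × 0.29 × 5.95 = 1.380 m³/s
w_3 = (19.5 − 8.3)/2 = 5.6 m; q_3 = 0.81 × 0.24 × 5.6 = 1.089 m³/s
w_4 = (19.5 − 13.2)/2 = 3.15 m; q_4 = 0.29 × 0.07 × 3.15 = 0.06395 m³/s
Q = Σ qᵢ = 2.634 m³/s

2.63 m³/s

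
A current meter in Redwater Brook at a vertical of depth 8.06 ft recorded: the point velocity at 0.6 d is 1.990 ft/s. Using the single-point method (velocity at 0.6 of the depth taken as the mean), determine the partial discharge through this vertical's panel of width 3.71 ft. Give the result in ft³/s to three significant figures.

v̄ = v₀.₆ = 1.990 ft/s
q = v̄ × d × w = 1.990 × 8.06 × 3.71 = 59.51 ft³/s

59.5 ft³/s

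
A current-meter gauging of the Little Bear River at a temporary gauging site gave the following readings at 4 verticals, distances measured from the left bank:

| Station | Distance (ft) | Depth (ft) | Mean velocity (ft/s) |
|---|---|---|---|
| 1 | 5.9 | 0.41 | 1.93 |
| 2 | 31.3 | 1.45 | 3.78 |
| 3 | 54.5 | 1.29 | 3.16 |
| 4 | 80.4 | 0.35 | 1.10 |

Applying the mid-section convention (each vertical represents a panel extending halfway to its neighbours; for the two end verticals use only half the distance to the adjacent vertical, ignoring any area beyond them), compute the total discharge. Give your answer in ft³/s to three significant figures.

248 ft³/s

w_1 = (31.3 − 5.9)/2 = 12.7 ft; q_1 = 1.93 × 0.41 × 12.7 = 10.05 ft³/s
w_2 = (54.5 − 5.9)/2 = 24.3 ft; q_2 = 3.78 × 1.45 × 24.3 = 133.2 ft³/s
w_3 = (80.4 − 31.3)/2 = 24.55 ft; q_3 = 3.16 × 1.29 × 24.55 = 100.1 ft³/s
w_4 = (80.4 − 54.5)/2 = 12.95 ft; q_4 = 1.10 × 0.35 × 12.95 = 4.986 ft³/s
Q = Σ qᵢ = 248.3 ft³/s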